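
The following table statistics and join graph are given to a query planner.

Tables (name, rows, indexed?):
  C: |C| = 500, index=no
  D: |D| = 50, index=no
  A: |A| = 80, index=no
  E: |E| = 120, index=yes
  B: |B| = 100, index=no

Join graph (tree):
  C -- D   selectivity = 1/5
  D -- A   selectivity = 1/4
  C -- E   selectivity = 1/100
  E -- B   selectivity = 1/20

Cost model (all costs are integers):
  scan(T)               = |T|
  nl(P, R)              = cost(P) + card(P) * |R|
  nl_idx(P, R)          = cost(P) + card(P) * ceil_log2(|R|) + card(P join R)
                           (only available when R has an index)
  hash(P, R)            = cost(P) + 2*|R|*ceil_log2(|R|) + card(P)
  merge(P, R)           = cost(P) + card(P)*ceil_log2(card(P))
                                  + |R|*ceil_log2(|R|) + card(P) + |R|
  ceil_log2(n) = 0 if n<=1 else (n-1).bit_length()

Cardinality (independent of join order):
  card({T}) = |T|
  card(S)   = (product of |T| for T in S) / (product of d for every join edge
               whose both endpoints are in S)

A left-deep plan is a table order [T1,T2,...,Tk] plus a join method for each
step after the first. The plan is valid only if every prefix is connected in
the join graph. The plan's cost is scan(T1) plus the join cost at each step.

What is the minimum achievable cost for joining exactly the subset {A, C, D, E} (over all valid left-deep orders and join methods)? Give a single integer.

11000

Selinger DP over subsets of {A,C,D,E}:
  {C}: scan cost=500, card=500
  {D}: scan cost=50, card=50
  {A}: scan cost=80, card=80
  {E}: scan cost=120, card=120
  {CD}: card=5000; try (D,hash)→1600, (C,merge)→5400, (D,merge)→5850, (C,hash)→9100, (C,nl)→25050, (D,nl)→25500; best=1600 via (D,hash)
  {CE}: card=600; try (E,hash)→2680, (E,nl_idx)→4600, (C,merge)→6080, (E,merge)→6460, (C,hash)→9240, (C,nl)→60120 …(+1); best=2680 via (E,hash)
  {AD}: card=1000; try (D,hash)→760, (A,merge)→1040, (D,merge)→1070, (A,hash)→1220, (A,nl)→4050, (D,nl)→4080; best=760 via (D,hash)
  {ACD}: card=100000; try (A,hash)→7720, (C,hash)→10760, (C,merge)→16760, (A,merge)→72240, (A,nl)→401600, (C,nl)→500760; best=7720 via (A,hash)
  {CDE}: card=6000; try (D,hash)→3880, (E,hash)→8280, (D,merge)→9630, (D,nl)→32680, (E,nl_idx)→42600, (E,merge)→72560 …(+1); best=3880 via (D,hash)
  {ACDE}: card=120000; try (A,hash)→11000, (A,merge)→88520, (E,hash)→109400, (A,nl)→483880, (E,nl_idx)→827720, (E,merge)→1808680 …(+1); best=11000 via (A,hash)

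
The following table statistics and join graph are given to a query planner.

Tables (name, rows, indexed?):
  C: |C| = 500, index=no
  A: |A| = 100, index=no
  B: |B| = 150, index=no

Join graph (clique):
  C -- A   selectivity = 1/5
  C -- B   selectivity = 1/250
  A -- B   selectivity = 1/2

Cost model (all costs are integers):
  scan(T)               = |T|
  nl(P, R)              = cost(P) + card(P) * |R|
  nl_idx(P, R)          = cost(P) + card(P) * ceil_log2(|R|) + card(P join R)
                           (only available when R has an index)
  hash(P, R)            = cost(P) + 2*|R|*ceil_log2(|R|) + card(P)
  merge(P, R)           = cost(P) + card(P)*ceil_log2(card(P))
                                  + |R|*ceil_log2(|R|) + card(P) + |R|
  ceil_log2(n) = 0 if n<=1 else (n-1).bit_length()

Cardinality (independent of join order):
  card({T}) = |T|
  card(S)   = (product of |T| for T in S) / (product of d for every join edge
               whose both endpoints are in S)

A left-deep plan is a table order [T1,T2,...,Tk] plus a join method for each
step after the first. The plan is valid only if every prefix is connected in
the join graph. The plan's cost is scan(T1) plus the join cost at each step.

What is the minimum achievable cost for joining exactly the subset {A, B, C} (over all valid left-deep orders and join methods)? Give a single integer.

5100

Selinger DP over subsets of {A,B,C}:
  {C}: scan cost=500, card=500
  {A}: scan cost=100, card=100
  {B}: scan cost=150, card=150
  {AC}: card=10000; try (A,hash)→2400, (C,merge)→5900, (A,merge)→6300, (C,hash)→9200, (C,nl)→50100, (A,nl)→50500; best=2400 via (A,hash)
  {BC}: card=300; try (B,hash)→3400, (C,merge)→6500, (B,merge)→6850, (C,hash)→9300, (C,nl)→75150, (B,nl)→75500; best=3400 via (B,hash)
  {AB}: card=7500; try (A,hash)→1700, (B,merge)→2250, (A,merge)→2300, (B,hash)→2600, (B,nl)→15100, (A,nl)→15150; best=1700 via (A,hash)
  {ABC}: card=3000; try (A,hash)→5100, (A,merge)→7200, (B,hash)→14800, (C,hash)→18200, (A,nl)→33400, (C,merge)→111700 …(+3); best=5100 via (A,hash)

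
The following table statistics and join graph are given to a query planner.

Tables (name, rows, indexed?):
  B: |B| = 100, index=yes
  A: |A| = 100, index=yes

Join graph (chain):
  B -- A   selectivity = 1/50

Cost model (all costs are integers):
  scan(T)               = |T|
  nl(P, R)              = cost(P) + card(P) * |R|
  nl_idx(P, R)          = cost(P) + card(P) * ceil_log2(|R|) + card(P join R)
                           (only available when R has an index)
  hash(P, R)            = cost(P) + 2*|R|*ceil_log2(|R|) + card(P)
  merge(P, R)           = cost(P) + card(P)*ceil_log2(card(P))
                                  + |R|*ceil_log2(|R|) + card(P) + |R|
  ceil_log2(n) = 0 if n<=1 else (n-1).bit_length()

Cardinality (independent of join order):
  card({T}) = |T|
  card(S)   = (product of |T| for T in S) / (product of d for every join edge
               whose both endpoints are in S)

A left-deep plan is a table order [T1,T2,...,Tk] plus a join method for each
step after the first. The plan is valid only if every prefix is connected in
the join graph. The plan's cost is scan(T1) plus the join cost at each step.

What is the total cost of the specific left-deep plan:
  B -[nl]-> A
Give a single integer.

step 1: scan B: cost=100, card=100
step 2: join A via nl
    card(P join A) = 100*100/(50) = 200
    cost = 100 + 100*100 = 10100

10100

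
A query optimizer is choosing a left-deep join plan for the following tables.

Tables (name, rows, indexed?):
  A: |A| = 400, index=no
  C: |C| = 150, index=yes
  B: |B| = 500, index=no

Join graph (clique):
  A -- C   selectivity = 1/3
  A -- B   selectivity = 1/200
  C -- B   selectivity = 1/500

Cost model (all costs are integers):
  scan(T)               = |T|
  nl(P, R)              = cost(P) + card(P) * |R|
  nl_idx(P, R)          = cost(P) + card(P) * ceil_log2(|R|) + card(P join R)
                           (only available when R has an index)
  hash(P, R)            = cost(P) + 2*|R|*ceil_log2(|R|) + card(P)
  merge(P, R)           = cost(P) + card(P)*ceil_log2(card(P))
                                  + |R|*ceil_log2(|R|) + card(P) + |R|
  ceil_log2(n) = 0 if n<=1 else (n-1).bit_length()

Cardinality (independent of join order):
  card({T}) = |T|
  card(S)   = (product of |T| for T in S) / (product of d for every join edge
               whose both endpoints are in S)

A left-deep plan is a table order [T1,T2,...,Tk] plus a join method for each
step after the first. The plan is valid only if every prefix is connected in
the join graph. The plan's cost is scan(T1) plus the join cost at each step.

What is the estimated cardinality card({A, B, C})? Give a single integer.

Tables in S: A(400), B(500), C(150)
Edges inside S: A-C(d=3), A-B(d=200), C-B(d=500)
numerator = 400 * 500 * 150 = 30000000
denominator = 3 * 200 * 500 = 300000
card(S) = 30000000 / 300000 = 100

100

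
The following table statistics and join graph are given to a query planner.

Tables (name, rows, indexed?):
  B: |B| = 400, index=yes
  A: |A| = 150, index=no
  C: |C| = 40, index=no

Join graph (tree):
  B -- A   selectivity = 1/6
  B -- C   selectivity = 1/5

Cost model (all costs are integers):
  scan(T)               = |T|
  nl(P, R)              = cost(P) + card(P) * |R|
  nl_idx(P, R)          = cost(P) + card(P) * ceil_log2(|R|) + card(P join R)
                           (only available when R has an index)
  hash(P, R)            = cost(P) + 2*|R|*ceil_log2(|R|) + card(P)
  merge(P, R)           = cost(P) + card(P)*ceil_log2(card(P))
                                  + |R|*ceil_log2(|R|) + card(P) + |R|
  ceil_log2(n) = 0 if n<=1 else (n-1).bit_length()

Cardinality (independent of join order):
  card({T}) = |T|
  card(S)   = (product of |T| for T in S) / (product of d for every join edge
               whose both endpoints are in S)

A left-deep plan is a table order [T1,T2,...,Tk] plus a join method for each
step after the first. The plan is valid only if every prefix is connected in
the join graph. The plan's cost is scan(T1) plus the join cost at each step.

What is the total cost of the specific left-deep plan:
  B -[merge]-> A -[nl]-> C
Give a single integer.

step 1: scan B: cost=400, card=400
step 2: join A via merge
    card(P join A) = 400*150/(6) = 10000
    cost = 400 + 400*9 + 150*8 + 400 + 150 = 5750
step 3: join C via nl
    card(P join C) = 10000*40/(5) = 80000
    cost = 5750 + 10000*40 = 405750

405750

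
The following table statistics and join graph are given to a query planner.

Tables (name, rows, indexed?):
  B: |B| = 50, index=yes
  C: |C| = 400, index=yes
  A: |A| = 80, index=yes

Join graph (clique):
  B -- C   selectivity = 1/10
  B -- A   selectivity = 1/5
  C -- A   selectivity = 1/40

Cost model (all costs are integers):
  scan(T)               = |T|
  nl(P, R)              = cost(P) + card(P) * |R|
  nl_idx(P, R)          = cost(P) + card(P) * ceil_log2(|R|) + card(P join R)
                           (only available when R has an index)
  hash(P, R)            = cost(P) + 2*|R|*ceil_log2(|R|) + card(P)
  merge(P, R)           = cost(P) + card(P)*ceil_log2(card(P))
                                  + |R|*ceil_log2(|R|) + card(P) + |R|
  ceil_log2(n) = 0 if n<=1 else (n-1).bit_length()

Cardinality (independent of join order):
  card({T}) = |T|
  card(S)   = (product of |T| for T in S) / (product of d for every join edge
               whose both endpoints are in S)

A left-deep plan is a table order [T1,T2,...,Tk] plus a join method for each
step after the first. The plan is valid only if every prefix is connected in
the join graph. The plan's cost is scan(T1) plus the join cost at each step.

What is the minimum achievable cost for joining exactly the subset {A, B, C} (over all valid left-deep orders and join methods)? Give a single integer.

3000

Selinger DP over subsets of {A,B,C}:
  {B}: scan cost=50, card=50
  {C}: scan cost=400, card=400
  {A}: scan cost=80, card=80
  {BC}: card=2000; try (B,hash)→1400, (C,nl_idx)→2500, (C,merge)→4400, (B,merge)→4750, (B,nl_idx)→4800, (C,hash)→7300 …(+2); best=1400 via (B,hash)
  {AB}: card=800; try (B,hash)→760, (A,merge)→1040, (B,merge)→1070, (A,nl_idx)→1200, (A,hash)→1220, (B,nl_idx)→1360 …(+2); best=760 via (B,hash)
  {AC}: card=800; try (C,nl_idx)→1600, (A,hash)→1920, (A,nl_idx)→4000, (C,merge)→4720, (A,merge)→5040, (C,hash)→7360 …(+2); best=1600 via (C,nl_idx)
  {ABC}: card=800; try (B,hash)→3000, (A,hash)→4520, (B,nl_idx)→7200, (C,hash)→8760, (C,nl_idx)→8760, (B,merge)→10750 …(+6); best=3000 via (B,hash)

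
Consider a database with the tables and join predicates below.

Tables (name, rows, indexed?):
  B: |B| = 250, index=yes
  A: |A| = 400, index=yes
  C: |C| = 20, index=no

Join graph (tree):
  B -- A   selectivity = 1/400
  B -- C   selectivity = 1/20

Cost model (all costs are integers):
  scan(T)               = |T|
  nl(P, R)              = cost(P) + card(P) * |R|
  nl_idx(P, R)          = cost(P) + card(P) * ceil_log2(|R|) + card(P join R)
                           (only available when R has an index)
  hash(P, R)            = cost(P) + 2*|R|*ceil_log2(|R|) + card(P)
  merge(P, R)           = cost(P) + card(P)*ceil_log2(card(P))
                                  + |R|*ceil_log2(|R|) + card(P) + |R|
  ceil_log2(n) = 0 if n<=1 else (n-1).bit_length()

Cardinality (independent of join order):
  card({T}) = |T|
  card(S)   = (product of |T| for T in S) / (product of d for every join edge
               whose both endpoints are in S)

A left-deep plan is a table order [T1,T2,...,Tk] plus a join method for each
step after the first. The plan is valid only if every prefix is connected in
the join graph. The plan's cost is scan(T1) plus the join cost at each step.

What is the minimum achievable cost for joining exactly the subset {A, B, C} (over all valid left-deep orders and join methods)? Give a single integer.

2930

Selinger DP over subsets of {A,B,C}:
  {B}: scan cost=250, card=250
  {A}: scan cost=400, card=400
  {C}: scan cost=20, card=20
  {AB}: card=250; try (A,nl_idx)→2750, (B,nl_idx)→3850, (B,hash)→4800, (A,merge)→6500, (B,merge)→6650, (A,hash)→7700 …(+2); best=2750 via (A,nl_idx)
  {BC}: card=250; try (B,nl_idx)→430, (C,hash)→700, (B,merge)→2390, (C,merge)→2620, (B,hash)→4040, (B,nl)→5020 …(+1); best=430 via (B,nl_idx)
  {ABC}: card=250; try (A,nl_idx)→2930, (C,hash)→3200, (C,merge)→5120, (A,merge)→6680, (C,nl)→7750, (A,hash)→7880 …(+1); best=2930 via (A,nl_idx)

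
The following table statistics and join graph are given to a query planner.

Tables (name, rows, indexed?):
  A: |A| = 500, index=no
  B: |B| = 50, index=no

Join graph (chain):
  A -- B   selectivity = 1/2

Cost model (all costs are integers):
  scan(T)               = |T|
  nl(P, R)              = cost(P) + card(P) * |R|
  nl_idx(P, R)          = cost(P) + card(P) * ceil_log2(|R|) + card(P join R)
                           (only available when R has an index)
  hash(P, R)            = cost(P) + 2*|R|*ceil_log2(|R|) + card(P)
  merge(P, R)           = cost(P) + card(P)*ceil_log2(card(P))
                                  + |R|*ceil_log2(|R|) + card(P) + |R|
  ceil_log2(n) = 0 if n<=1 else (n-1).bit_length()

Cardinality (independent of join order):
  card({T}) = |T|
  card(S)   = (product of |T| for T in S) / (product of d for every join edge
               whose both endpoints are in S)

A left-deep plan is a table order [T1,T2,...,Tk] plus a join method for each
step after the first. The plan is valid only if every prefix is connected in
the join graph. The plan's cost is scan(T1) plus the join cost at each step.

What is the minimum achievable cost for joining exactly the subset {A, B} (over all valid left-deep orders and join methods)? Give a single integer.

Selinger DP over subsets of {A,B}:
  {A}: scan cost=500, card=500
  {B}: scan cost=50, card=50
  {AB}: card=12500; try (B,hash)→1600, (A,merge)→5400, (B,merge)→5850, (A,hash)→9100, (A,nl)→25050, (B,nl)→25500; best=1600 via (B,hash)

1600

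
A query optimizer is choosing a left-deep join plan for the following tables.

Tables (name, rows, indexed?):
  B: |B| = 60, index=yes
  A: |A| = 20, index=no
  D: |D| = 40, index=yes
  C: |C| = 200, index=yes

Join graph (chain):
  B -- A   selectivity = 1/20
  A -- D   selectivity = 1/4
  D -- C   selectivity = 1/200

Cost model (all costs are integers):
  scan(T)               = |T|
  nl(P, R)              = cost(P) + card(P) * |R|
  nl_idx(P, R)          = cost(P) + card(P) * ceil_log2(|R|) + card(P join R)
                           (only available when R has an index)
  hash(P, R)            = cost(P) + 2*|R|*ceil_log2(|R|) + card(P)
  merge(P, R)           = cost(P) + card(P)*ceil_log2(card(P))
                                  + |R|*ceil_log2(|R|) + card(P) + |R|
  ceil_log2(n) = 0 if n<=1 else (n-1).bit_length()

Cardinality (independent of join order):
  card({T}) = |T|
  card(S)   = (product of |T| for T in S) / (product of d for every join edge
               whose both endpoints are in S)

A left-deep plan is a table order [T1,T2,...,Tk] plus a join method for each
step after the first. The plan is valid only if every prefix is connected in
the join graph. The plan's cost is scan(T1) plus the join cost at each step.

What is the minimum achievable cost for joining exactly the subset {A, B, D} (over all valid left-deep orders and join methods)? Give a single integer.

Selinger DP over subsets of {A,B,D}:
  {B}: scan cost=60, card=60
  {A}: scan cost=20, card=20
  {D}: scan cost=40, card=40
  {AB}: card=60; try (B,nl_idx)→200, (A,hash)→320, (B,merge)→560, (A,merge)→600, (B,hash)→760, (B,nl)→1220 …(+1); best=200 via (B,nl_idx)
  {AD}: card=200; try (A,hash)→280, (D,nl_idx)→340, (D,merge)→420, (A,merge)→440, (D,hash)→520, (D,nl)→820 …(+1); best=280 via (A,hash)
  {ABD}: card=600; try (D,hash)→740, (D,merge)→900, (D,nl_idx)→1160, (B,hash)→1200, (B,nl_idx)→2080, (B,merge)→2500 …(+2); best=740 via (D,hash)

740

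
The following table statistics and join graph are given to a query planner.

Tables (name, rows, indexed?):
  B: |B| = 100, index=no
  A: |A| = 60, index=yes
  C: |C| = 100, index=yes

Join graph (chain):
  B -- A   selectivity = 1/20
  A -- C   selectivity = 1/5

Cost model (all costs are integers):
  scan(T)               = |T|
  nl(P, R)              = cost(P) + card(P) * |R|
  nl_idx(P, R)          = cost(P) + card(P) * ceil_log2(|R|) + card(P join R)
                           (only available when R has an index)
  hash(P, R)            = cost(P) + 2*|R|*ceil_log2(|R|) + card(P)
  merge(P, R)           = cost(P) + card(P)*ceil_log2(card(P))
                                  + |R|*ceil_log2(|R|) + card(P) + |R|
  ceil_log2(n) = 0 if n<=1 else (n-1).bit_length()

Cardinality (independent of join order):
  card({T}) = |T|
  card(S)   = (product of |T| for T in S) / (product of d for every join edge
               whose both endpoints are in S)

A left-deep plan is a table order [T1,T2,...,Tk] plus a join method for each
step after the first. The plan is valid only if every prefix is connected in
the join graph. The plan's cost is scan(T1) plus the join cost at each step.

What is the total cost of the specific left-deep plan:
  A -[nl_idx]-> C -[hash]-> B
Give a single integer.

step 1: scan A: cost=60, card=60
step 2: join C via nl_idx
    card(P join C) = 60*100/(5) = 1200
    cost = 60 + 60*7 + 1200 = 1680
step 3: join B via hash
    card(P join B) = 1200*100/(20) = 6000
    cost = 1680 + 2*100*7 + 1200 = 4280

4280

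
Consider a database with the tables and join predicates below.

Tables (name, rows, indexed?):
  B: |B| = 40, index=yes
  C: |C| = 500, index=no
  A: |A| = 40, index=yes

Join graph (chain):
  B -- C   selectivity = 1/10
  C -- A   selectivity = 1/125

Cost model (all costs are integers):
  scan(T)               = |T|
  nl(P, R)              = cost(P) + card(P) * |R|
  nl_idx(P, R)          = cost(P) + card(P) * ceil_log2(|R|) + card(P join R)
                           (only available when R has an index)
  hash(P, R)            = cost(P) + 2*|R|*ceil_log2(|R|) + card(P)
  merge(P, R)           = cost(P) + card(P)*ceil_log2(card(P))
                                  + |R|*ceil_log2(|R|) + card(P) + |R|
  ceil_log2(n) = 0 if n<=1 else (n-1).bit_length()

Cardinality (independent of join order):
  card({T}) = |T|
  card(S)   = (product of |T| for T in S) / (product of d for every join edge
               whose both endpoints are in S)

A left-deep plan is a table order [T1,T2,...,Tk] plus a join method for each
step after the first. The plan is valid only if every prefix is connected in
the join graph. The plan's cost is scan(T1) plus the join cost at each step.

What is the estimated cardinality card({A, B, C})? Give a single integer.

Tables in S: A(40), B(40), C(500)
Edges inside S: B-C(d=10), C-A(d=125)
numerator = 40 * 40 * 500 = 800000
denominator = 10 * 125 = 1250
card(S) = 800000 / 1250 = 640

640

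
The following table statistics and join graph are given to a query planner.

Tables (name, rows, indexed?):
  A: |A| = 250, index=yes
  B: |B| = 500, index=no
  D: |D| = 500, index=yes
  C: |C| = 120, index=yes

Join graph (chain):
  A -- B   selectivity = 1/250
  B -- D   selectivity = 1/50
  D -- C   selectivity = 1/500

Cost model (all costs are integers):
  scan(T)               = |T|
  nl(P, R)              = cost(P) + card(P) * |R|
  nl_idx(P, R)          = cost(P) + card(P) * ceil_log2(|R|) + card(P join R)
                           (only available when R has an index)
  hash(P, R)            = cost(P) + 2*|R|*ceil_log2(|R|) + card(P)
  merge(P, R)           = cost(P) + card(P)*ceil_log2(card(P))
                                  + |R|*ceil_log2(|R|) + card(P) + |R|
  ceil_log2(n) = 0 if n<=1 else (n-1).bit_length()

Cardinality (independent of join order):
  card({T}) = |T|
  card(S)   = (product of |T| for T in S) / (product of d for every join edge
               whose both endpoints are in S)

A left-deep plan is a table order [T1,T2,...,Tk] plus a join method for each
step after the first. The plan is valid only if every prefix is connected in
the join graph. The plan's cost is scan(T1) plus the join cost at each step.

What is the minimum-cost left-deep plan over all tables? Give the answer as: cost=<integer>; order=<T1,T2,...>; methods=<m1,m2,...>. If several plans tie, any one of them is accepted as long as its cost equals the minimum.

Selinger DP (subsets sized 1..n):
  {A}: scan cost=250, card=250
  {B}: scan cost=500, card=500
  {D}: scan cost=500, card=500
  {C}: scan cost=120, card=120
  {AB}: card=500; try (A,hash)→5000, (A,nl_idx)→5000, (B,merge)→7500, (A,merge)→7750, (B,hash)→9500, (B,nl)→125250 …(+1); best=5000 via (A,hash)
  {BD}: card=5000; try (D,hash)→10000, (D,nl_idx)→10000, (B,hash)→10000, (D,merge)→10500, (B,merge)→10500, (D,nl)→250500 …(+1); best=10000 via (D,hash)
  {CD}: card=120; try (D,nl_idx)→1320, (C,hash)→2680, (C,nl_idx)→4120, (D,merge)→6080, (C,merge)→6460, (D,hash)→9240 …(+2); best=1320 via (D,nl_idx)
  {ABD}: card=5000; try (D,hash)→14500, (D,nl_idx)→14500, (D,merge)→15000, (A,hash)→19000, (A,nl_idx)→55000, (A,merge)→82250 …(+2); best=14500 via (D,hash)
  {BCD}: card=1200; try (B,merge)→7280, (B,hash)→10440, (C,hash)→16680, (C,nl_idx)→46200, (B,nl)→61320, (C,merge)→80960 …(+1); best=7280 via (B,merge)
  {ABCD}: card=1200; try (A,hash)→12480, (A,nl_idx)→18080, (C,hash)→21180, (A,merge)→23930, (C,nl_idx)→50700, (C,merge)→85460 …(+2); best=12480 via (A,hash)

cost=12480; order=C,D,B,A; methods=nl_idx,merge,hash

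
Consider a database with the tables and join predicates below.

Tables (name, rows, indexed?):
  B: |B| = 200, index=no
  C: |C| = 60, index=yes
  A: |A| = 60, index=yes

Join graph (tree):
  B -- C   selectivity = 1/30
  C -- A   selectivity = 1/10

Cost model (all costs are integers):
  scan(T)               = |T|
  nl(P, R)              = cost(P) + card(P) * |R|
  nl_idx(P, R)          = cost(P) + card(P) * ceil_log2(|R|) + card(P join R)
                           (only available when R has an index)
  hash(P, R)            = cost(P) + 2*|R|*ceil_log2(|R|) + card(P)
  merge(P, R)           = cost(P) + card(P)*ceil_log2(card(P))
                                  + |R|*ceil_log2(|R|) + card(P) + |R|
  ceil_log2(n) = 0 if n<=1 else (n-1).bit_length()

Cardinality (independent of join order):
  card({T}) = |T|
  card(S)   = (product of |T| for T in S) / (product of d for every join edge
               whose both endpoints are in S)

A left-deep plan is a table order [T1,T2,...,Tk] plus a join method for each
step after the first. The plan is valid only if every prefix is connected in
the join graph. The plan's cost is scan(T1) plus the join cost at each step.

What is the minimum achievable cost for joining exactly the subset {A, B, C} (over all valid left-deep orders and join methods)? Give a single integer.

Selinger DP over subsets of {A,B,C}:
  {B}: scan cost=200, card=200
  {C}: scan cost=60, card=60
  {A}: scan cost=60, card=60
  {BC}: card=400; try (C,hash)→1120, (C,nl_idx)→1800, (B,merge)→2280, (C,merge)→2420, (B,hash)→3320, (B,nl)→12060 …(+1); best=1120 via (C,hash)
  {AC}: card=360; try (C,nl_idx)→780, (A,nl_idx)→780, (C,hash)→840, (A,hash)→840, (C,merge)→900, (A,merge)→900 …(+2); best=780 via (C,nl_idx)
  {ABC}: card=2400; try (A,hash)→2240, (B,hash)→4340, (A,merge)→5540, (A,nl_idx)→5920, (B,merge)→6180, (A,nl)→25120 …(+1); best=2240 via (A,hash)

2240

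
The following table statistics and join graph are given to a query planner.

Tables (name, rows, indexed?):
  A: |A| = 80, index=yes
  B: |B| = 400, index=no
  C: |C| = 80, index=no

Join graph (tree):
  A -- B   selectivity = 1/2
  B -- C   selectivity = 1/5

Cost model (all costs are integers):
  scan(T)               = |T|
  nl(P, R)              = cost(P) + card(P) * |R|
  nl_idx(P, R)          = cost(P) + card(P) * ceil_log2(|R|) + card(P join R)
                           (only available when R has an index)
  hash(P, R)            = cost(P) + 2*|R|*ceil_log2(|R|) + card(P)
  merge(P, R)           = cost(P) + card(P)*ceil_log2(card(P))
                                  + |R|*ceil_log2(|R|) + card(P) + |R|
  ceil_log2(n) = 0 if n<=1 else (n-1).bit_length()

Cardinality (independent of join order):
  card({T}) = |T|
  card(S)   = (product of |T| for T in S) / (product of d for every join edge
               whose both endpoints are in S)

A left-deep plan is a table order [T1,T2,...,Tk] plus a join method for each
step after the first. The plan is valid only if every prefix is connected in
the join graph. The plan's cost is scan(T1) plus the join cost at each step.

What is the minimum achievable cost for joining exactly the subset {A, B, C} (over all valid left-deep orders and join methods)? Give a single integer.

Selinger DP over subsets of {A,B,C}:
  {A}: scan cost=80, card=80
  {B}: scan cost=400, card=400
  {C}: scan cost=80, card=80
  {AB}: card=16000; try (A,hash)→1920, (B,merge)→4720, (A,merge)→5040, (B,hash)→7360, (A,nl_idx)→19200, (B,nl)→32080 …(+1); best=1920 via (A,hash)
  {BC}: card=6400; try (C,hash)→1920, (B,merge)→4720, (C,merge)→5040, (B,hash)→7360, (B,nl)→32080, (C,nl)→32400; best=1920 via (C,hash)
  {ABC}: card=256000; try (A,hash)→9440, (C,hash)→19040, (A,merge)→92160, (C,merge)→242560, (A,nl_idx)→302720, (A,nl)→513920 …(+1); best=9440 via (A,hash)

9440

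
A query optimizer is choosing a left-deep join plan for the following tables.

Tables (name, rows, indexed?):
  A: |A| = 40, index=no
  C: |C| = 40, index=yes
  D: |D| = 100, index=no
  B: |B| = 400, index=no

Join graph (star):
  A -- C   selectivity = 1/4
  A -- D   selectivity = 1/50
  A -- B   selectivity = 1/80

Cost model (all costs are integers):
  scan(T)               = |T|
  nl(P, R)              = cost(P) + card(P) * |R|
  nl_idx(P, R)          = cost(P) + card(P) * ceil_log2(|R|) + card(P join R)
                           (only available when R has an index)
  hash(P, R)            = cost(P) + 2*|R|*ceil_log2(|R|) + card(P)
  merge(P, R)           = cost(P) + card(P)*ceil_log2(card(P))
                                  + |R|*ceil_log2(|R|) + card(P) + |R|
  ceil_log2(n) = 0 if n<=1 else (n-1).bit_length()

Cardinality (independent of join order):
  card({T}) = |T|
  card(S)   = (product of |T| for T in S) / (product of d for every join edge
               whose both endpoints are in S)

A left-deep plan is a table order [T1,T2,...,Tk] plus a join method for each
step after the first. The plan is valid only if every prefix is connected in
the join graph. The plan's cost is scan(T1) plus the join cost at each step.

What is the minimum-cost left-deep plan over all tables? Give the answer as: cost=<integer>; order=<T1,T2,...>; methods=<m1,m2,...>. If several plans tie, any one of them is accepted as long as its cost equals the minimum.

cost=3760; order=B,A,D,C; methods=hash,hash,hash

Selinger DP (subsets sized 1..n):
  {A}: scan cost=40, card=40
  {C}: scan cost=40, card=40
  {D}: scan cost=100, card=100
  {B}: scan cost=400, card=400
  {AC}: card=400; try (C,hash)→560, (A,hash)→560, (C,merge)→600, (A,merge)→600, (C,nl_idx)→680, (C,nl)→1640 …(+1); best=560 via (C,hash)
  {AD}: card=80; try (A,hash)→680, (D,merge)→1120, (A,merge)→1180, (D,hash)→1480, (D,nl)→4040, (A,nl)→4100; best=680 via (A,hash)
  {AB}: card=200; try (A,hash)→1280, (B,merge)→4320, (A,merge)→4680, (B,hash)→7280, (B,nl)→16040, (A,nl)→16400; best=1280 via (A,hash)
  {ACD}: card=800; try (C,hash)→1240, (C,merge)→1600, (C,nl_idx)→1960, (D,hash)→2360, (C,nl)→3880, (D,merge)→5360 …(+1); best=1240 via (C,hash)
  {ABC}: card=2000; try (C,hash)→1960, (C,merge)→3360, (C,nl_idx)→4480, (B,hash)→8160, (B,merge)→8560, (C,nl)→9280 …(+1); best=1960 via (C,hash)
  {ABD}: card=400; try (D,hash)→2880, (D,merge)→3880, (B,merge)→5320, (B,hash)→7960, (D,nl)→21280, (B,nl)→32680; best=2880 via (D,hash)
  {ABCD}: card=4000; try (C,hash)→3760, (D,hash)→5360, (C,merge)→7160, (B,hash)→9240, (C,nl_idx)→9280, (B,merge)→14040 …(+4); best=3760 via (C,hash)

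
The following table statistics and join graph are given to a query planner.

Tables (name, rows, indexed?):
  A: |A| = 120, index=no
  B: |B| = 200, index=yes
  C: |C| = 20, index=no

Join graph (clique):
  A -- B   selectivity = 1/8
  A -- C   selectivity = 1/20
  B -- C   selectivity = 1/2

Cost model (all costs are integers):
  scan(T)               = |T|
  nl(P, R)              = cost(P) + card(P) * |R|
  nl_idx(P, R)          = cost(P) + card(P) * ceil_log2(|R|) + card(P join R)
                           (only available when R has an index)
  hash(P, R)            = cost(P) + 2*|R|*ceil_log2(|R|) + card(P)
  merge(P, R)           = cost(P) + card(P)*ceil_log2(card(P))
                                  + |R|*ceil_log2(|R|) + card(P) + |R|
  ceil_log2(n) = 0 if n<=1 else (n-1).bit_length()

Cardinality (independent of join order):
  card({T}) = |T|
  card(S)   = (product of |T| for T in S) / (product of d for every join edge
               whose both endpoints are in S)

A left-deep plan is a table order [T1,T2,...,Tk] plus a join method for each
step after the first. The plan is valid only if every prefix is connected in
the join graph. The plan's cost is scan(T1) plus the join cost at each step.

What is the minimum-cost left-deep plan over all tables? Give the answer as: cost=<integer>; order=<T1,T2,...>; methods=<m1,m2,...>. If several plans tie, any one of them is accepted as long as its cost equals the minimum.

cost=2900; order=A,C,B; methods=hash,nl_idx

Selinger DP (subsets sized 1..n):
  {A}: scan cost=120, card=120
  {B}: scan cost=200, card=200
  {C}: scan cost=20, card=20
  {AB}: card=3000; try (A,hash)→2080, (B,merge)→2880, (A,merge)→2960, (B,hash)→3440, (B,nl_idx)→4080, (B,nl)→24120 …(+1); best=2080 via (A,hash)
  {AC}: card=120; try (C,hash)→440, (A,merge)→1100, (C,merge)→1200, (A,hash)→1720, (A,nl)→2420, (C,nl)→2520; best=440 via (C,hash)
  {BC}: card=2000; try (C,hash)→600, (B,merge)→1940, (C,merge)→2120, (B,nl_idx)→2180, (B,hash)→3240, (B,nl)→4020 …(+1); best=600 via (C,hash)
  {ABC}: card=1500; try (B,nl_idx)→2900, (B,merge)→3200, (B,hash)→3760, (A,hash)→4280, (C,hash)→5280, (B,nl)→24440 …(+4); best=2900 via (B,nl_idx)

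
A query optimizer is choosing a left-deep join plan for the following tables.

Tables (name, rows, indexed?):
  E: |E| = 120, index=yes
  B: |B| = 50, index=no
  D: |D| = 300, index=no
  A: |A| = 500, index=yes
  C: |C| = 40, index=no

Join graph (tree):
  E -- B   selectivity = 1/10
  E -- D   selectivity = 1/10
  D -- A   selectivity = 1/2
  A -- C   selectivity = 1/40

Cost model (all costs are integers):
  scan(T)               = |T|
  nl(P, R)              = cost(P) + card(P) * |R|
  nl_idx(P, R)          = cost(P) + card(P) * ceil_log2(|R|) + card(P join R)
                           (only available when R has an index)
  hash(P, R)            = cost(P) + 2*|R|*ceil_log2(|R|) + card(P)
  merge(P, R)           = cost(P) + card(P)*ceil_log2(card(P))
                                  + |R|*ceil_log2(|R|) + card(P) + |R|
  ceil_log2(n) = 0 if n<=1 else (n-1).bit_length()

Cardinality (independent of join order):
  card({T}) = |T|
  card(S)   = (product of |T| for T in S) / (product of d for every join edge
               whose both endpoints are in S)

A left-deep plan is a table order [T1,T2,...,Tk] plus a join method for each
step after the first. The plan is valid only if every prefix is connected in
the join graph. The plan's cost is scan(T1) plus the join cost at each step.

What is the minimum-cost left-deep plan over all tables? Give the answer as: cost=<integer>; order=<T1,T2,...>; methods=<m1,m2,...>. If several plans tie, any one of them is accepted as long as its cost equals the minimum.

Selinger DP (subsets sized 1..n):
  {E}: scan cost=120, card=120
  {B}: scan cost=50, card=50
  {D}: scan cost=300, card=300
  {A}: scan cost=500, card=500
  {C}: scan cost=40, card=40
  {BE}: card=600; try (B,hash)→840, (E,nl_idx)→1000, (E,merge)→1360, (B,merge)→1430, (E,hash)→1780, (E,nl)→6050 …(+1); best=840 via (B,hash)
  {DE}: card=3600; try (E,hash)→2280, (D,merge)→4080, (E,merge)→4260, (D,hash)→5640, (E,nl_idx)→6000, (D,nl)→36120 …(+1); best=2280 via (E,hash)
  {AD}: card=75000; try (D,hash)→6400, (A,merge)→8300, (D,merge)→8500, (A,hash)→9600, (A,nl_idx)→78000, (A,nl)→150300 …(+1); best=6400 via (D,hash)
  {AC}: card=500; try (A,nl_idx)→900, (C,hash)→1480, (A,merge)→5320, (C,merge)→5780, (A,hash)→9080, (A,nl)→20040 …(+1); best=900 via (A,nl_idx)
  {BDE}: card=18000; try (B,hash)→6480, (D,hash)→6840, (D,merge)→10440, (B,merge)→49430, (D,nl)→180840, (B,nl)→182280; best=6480 via (B,hash)
  {ADE}: card=900000; try (A,hash)→14880, (A,merge)→54080, (E,hash)→83080, (A,nl_idx)→934680, (E,merge)→1357360, (E,nl_idx)→1431400 …(+2); best=14880 via (A,hash)
  {ACD}: card=75000; try (D,hash)→6800, (D,merge)→8900, (C,hash)→81880, (D,nl)→150900, (C,merge)→1356680, (C,nl)→3006400; best=6800 via (D,hash)
  {ABDE}: card=4500000; try (A,hash)→33480, (A,merge)→299480, (B,hash)→915480, (A,nl_idx)→4668480, (A,nl)→9006480, (B,merge)→18915230 …(+1); best=33480 via (A,hash)
  {ACDE}: card=900000; try (E,hash)→83480, (C,hash)→915360, (E,merge)→1357760, (E,nl_idx)→1431800, (E,nl)→9006800, (C,merge)→18915160 …(+1); best=83480 via (E,hash)
  {ABCDE}: card=4500000; try (B,hash)→984080, (C,hash)→4533960, (B,merge)→18983830, (B,nl)→45083480, (C,merge)→108033760, (C,nl)→180033480; best=984080 via (B,hash)

cost=984080; order=C,A,D,E,B; methods=nl_idx,hash,hash,hash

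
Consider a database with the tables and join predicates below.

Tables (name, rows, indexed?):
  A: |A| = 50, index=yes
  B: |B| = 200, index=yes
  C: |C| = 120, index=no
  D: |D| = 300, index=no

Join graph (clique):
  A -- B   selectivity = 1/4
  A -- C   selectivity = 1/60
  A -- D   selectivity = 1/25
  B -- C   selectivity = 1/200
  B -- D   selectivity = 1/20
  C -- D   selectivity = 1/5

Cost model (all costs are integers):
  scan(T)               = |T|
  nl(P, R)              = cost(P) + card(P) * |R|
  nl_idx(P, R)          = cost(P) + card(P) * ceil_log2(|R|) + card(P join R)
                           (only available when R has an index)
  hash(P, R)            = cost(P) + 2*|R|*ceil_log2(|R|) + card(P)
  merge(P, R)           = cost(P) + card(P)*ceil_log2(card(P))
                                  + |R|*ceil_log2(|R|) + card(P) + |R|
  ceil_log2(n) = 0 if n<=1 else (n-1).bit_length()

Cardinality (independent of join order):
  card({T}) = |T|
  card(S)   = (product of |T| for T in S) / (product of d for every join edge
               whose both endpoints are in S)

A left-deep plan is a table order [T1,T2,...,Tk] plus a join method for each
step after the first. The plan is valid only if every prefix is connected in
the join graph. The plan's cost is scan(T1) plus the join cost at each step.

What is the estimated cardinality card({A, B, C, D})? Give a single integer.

Tables in S: A(50), B(200), C(120), D(300)
Edges inside S: A-B(d=4), A-C(d=60), A-D(d=25), B-C(d=200), B-D(d=20), C-D(d=5)
numerator = 50 * 200 * 120 * 300 = 360000000
denominator = 4 * 60 * 25 * 200 * 20 * 5 = 120000000
card(S) = 360000000 / 120000000 = 3

3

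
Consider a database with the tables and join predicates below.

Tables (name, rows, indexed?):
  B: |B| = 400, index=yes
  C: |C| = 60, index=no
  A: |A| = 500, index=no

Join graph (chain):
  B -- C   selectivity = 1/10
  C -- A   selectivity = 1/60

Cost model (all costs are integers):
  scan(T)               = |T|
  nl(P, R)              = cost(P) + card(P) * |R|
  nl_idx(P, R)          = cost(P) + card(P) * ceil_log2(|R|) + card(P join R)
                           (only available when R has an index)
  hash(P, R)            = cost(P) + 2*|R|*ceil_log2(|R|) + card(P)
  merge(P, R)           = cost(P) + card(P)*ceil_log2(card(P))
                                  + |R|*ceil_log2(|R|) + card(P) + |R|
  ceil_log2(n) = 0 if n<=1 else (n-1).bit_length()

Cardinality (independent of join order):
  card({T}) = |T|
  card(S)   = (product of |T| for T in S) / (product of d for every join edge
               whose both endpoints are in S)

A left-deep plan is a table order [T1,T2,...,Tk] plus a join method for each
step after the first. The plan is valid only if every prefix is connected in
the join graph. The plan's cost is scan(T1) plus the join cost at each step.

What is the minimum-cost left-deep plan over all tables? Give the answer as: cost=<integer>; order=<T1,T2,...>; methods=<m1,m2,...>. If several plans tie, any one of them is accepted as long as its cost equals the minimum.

cost=9420; order=A,C,B; methods=hash,hash

Selinger DP (subsets sized 1..n):
  {B}: scan cost=400, card=400
  {C}: scan cost=60, card=60
  {A}: scan cost=500, card=500
  {BC}: card=2400; try (C,hash)→1520, (B,nl_idx)→3000, (B,merge)→4480, (C,merge)→4820, (B,hash)→7320, (B,nl)→24060 …(+1); best=1520 via (C,hash)
  {AC}: card=500; try (C,hash)→1720, (A,merge)→5480, (C,merge)→5920, (A,hash)→9120, (A,nl)→30060, (C,nl)→30500; best=1720 via (C,hash)
  {ABC}: card=20000; try (B,hash)→9420, (B,merge)→10720, (A,hash)→12920, (B,nl_idx)→26220, (A,merge)→37720, (B,nl)→201720 …(+1); best=9420 via (B,hash)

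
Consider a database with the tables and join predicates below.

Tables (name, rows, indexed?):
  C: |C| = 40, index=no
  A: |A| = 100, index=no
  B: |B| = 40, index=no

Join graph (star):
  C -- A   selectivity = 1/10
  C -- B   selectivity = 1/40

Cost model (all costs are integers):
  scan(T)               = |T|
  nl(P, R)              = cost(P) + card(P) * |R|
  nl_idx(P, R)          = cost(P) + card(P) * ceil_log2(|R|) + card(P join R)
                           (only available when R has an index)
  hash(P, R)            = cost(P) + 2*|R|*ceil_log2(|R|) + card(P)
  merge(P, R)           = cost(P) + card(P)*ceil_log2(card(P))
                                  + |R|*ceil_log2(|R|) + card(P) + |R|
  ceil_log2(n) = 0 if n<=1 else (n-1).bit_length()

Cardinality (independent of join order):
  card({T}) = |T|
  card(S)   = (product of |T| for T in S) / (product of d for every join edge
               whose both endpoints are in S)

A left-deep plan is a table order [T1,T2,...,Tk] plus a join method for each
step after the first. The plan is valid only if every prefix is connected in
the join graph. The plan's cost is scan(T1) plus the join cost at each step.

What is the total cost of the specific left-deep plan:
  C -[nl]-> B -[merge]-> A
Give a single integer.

step 1: scan C: cost=40, card=40
step 2: join B via nl
    card(P join B) = 40*40/(40) = 40
    cost = 40 + 40*40 = 1640
step 3: join A via merge
    card(P join A) = 40*100/(10) = 400
    cost = 1640 + 40*6 + 100*7 + 40 + 100 = 2720

2720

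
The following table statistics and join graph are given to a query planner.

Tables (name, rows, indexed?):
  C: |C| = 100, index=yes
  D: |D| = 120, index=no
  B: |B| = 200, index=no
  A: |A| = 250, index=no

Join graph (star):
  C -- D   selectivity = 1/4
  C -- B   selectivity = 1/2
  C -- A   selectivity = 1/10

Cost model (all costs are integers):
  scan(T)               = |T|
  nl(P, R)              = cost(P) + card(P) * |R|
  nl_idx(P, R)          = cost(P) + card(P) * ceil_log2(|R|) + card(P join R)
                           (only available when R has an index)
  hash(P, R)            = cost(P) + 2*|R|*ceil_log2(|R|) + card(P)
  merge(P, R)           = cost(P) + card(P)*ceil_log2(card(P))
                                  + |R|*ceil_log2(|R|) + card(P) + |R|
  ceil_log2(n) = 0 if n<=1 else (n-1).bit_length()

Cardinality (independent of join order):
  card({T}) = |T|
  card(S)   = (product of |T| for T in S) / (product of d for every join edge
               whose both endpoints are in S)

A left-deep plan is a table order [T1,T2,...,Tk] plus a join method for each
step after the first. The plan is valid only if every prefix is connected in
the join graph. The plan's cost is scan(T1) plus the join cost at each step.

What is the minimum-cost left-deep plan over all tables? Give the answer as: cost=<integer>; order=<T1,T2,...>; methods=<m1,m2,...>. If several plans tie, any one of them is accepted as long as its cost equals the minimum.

cost=84280; order=A,C,D,B; methods=hash,hash,hash

Selinger DP (subsets sized 1..n):
  {C}: scan cost=100, card=100
  {D}: scan cost=120, card=120
  {B}: scan cost=200, card=200
  {A}: scan cost=250, card=250
  {CD}: card=3000; try (C,hash)→1640, (D,merge)→1860, (D,hash)→1880, (C,merge)→1880, (C,nl_idx)→3960, (D,nl)→12100 …(+1); best=1640 via (C,hash)
  {BC}: card=10000; try (C,hash)→1800, (B,merge)→2700, (C,merge)→2800, (B,hash)→3400, (C,nl_idx)→11600, (B,nl)→20100 …(+1); best=1800 via (C,hash)
  {AC}: card=2500; try (C,hash)→1900, (A,merge)→3150, (C,merge)→3300, (A,hash)→4200, (C,nl_idx)→4500, (A,nl)→25100 …(+1); best=1900 via (C,hash)
  {BCD}: card=300000; try (B,hash)→7840, (D,hash)→13480, (B,merge)→42440, (D,merge)→152760, (B,nl)→601640, (D,nl)→1201800; best=7840 via (B,hash)
  {ACD}: card=75000; try (D,hash)→6080, (A,hash)→8640, (D,merge)→35360, (A,merge)→42890, (D,nl)→301900, (A,nl)→751640; best=6080 via (D,hash)
  {ABC}: card=250000; try (B,hash)→7600, (A,hash)→15800, (B,merge)→36200, (A,merge)→154050, (B,nl)→501900, (A,nl)→2501800; best=7600 via (B,hash)
  {ABCD}: card=7500000; try (B,hash)→84280, (D,hash)→259280, (A,hash)→311840, (B,merge)→1357880, (D,merge)→4758560, (A,merge)→6010090 …(+3); best=84280 via (B,hash)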